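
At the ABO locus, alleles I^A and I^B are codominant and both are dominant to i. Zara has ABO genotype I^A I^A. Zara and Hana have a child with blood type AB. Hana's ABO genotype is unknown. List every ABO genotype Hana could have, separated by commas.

I^A I^B, I^B I^B, I^B i

For each candidate genotype of Hana, check whether crossing it with I^A I^A can produce every observed child phenotype.
  I^A I^A → possible child types {A} ✗
  I^A I^B → possible child types {A, AB} ✓
  I^A i → possible child types {A} ✗
  I^B I^B → possible child types {AB} ✓
  I^B i → possible child types {A, AB} ✓
  i i → possible child types {A} ✗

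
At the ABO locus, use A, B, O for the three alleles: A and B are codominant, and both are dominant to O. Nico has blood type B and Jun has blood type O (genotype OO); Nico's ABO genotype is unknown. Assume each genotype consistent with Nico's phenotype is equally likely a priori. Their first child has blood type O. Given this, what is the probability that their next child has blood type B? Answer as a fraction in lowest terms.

Possible genotypes: Nico ∈ {BB, BO}; Jun ∈ {OO}.
Weight each parental genotype pair by prior × P(type-O child):
  BO × OO: posterior weight 1; P(next child type B) = 1/2.
Weighted sum = 1/2.

1/2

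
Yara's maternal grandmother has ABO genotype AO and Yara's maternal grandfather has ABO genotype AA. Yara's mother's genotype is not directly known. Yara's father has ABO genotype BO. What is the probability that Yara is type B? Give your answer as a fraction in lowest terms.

Yara's mother's ABO genotype from AO × AA: 1/2 AA, 1/2 AO.
Crossing each possibility with the father BO and summing P(type B): 1/2·0 + 1/2·1/4 = 1/8.

1/8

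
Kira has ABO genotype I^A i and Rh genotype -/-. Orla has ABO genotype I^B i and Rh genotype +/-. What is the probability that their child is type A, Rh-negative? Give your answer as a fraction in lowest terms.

1/8

ABO cross I^A i × I^B i → offspring phenotypes: 1/4 O, 1/4 A, 1/4 B, 1/4 AB.
Rh cross -/- × +/- → 1/2 Rh+, 1/2 Rh-.
Independent loci: P(type A, Rh-negative) = 1/4 × 1/2 = 1/8.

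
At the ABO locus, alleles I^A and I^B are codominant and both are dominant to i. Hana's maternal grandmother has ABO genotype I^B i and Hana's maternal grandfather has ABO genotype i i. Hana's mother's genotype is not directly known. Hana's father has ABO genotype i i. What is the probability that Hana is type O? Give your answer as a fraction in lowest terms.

Hana's mother's ABO genotype from I^B i × i i: 1/2 I^B i, 1/2 i i.
Crossing each possibility with the father i i and summing P(type O): 1/2·1/2 + 1/2·1 = 3/4.

3/4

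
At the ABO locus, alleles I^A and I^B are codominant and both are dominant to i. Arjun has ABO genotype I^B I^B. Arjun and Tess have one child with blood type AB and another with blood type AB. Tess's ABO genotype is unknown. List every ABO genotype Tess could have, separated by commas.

I^A I^A, I^A I^B, I^A i

For each candidate genotype of Tess, check whether crossing it with I^B I^B can produce every observed child phenotype.
  I^A I^A → possible child types {AB} ✓
  I^A I^B → possible child types {B, AB} ✓
  I^A i → possible child types {B, AB} ✓
  I^B I^B → possible child types {B} ✗
  I^B i → possible child types {B} ✗
  i i → possible child types {B} ✗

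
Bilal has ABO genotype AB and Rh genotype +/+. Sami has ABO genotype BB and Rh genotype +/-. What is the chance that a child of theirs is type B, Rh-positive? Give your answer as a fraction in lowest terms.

1/2

ABO cross AB × BB → offspring phenotypes: 1/2 B, 1/2 AB.
Rh cross +/+ × +/- → 1 Rh+.
Independent loci: P(type B, Rh-positive) = 1/2 × 1 = 1/2.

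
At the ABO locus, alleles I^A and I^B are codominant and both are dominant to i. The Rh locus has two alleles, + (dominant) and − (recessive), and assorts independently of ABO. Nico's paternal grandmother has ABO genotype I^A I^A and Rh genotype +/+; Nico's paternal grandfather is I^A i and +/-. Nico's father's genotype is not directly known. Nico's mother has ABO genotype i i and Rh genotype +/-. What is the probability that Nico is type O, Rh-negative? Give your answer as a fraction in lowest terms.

1/32

Nico's father's ABO genotype from I^A I^A × I^A i: 1/2 I^A I^A, 1/2 I^A i.
Crossing each possibility with the mother i i and summing P(type O): 1/2·0 + 1/2·1/2 = 1/4.
Similarly for Rh via the father's Rh distribution: P(Rh-) = 1/8.
Independent loci: 1/4 × 1/8 = 1/32.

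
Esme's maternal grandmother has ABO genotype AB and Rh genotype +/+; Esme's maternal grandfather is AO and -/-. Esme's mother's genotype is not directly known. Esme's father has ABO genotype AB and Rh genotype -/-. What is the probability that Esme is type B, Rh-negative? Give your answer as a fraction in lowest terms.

1/8

Esme's mother's ABO genotype from AB × AO: 1/4 AA, 1/4 AB, 1/4 AO, 1/4 BO.
Crossing each possibility with the father AB and summing P(type B): 1/4·0 + 1/4·1/4 + 1/4·1/4 + 1/4·1/2 = 1/4.
Similarly for Rh via the mother's Rh distribution: P(Rh-) = 1/2.
Independent loci: 1/4 × 1/2 = 1/8.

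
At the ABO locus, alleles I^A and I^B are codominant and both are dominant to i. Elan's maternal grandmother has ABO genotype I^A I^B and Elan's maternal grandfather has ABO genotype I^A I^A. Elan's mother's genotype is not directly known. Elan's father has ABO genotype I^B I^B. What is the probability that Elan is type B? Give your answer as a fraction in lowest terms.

1/4

Elan's mother's ABO genotype from I^A I^B × I^A I^A: 1/2 I^A I^A, 1/2 I^A I^B.
Crossing each possibility with the father I^B I^B and summing P(type B): 1/2·0 + 1/2·1/2 = 1/4.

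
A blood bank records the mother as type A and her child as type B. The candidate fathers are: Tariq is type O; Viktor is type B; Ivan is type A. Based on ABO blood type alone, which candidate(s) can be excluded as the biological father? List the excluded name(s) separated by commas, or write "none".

Tariq, Ivan

A candidate is excluded only if no genotype consistent with his phenotype could produce a type B child with a type A mother.
Tariq (type O): no genotype consistent with that phenotype can produce a type-B child with a type-A mother.
Ivan (type A): no genotype consistent with that phenotype can produce a type-B child with a type-A mother.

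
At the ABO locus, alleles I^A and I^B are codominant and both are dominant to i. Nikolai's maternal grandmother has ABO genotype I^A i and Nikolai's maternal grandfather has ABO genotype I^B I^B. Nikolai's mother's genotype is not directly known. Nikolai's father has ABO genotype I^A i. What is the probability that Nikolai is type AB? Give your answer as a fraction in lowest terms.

Nikolai's mother's ABO genotype from I^A i × I^B I^B: 1/2 I^A I^B, 1/2 I^B i.
Crossing each possibility with the father I^A i and summing P(type AB): 1/2·1/4 + 1/2·1/4 = 1/4.

1/4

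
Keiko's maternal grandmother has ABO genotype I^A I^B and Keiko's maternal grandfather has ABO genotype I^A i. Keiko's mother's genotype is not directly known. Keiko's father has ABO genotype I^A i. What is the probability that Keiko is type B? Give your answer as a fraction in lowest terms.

1/8

Keiko's mother's ABO genotype from I^A I^B × I^A i: 1/4 I^A I^A, 1/4 I^A I^B, 1/4 I^A i, 1/4 I^B i.
Crossing each possibility with the father I^A i and summing P(type B): 1/4·0 + 1/4·1/4 + 1/4·0 + 1/4·1/4 = 1/8.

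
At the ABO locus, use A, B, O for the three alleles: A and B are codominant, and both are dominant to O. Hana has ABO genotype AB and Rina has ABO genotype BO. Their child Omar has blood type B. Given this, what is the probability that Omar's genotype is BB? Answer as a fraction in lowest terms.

Cross AB × BO → 1/4 AB, 1/4 AO, 1/4 BB, 1/4 BO.
Type-B genotypes among offspring: BB (1/4), BO (1/4); total 1/2.
P(BB | type B) = (1/4) / (1/2) = 1/2.

1/2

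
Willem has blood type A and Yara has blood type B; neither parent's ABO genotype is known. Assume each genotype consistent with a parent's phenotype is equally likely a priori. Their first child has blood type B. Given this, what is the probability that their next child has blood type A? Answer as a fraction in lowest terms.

1/12

Possible genotypes: Willem ∈ {AA, AO}; Yara ∈ {BB, BO}.
Weight each parental genotype pair by prior × P(type-B child):
  AO × BB: posterior weight 2/3; P(next child type A) = 0.
  AO × BO: posterior weight 1/3; P(next child type A) = 1/4.
Weighted sum = 1/12.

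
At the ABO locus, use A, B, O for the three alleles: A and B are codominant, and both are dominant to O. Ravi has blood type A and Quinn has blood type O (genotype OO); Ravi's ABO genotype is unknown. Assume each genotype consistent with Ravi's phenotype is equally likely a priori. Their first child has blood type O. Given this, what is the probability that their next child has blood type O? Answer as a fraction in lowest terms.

Possible genotypes: Ravi ∈ {AA, AO}; Quinn ∈ {OO}.
Weight each parental genotype pair by prior × P(type-O child):
  AO × OO: posterior weight 1; P(next child type O) = 1/2.
Weighted sum = 1/2.

1/2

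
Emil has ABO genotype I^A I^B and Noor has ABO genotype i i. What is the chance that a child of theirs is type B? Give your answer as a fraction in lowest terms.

ABO cross I^A I^B × i i → offspring phenotypes: 1/2 A, 1/2 B.
So P(type B) = 1/2.

1/2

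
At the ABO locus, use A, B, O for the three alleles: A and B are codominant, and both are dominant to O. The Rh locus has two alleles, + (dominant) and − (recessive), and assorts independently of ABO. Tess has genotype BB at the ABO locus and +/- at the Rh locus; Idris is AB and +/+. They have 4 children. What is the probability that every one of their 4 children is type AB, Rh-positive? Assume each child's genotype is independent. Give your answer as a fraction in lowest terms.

1/16

ABO cross BB × AB → 1/2 B, 1/2 AB.
Rh cross +/- × +/+ → 1 Rh+; so P(type AB, Rh-positive) = 1/2 × 1 = 1/2 per child.
All 4 independent: (1/2)^4 = 1/16.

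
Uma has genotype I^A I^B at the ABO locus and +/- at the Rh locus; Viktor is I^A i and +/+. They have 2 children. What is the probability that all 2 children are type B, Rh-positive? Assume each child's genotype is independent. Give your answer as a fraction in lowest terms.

1/16

ABO cross I^A I^B × I^A i → 1/2 A, 1/4 B, 1/4 AB.
Rh cross +/- × +/+ → 1 Rh+; so P(type B, Rh-positive) = 1/4 × 1 = 1/4 per child.
All 2 independent: (1/4)^2 = 1/16.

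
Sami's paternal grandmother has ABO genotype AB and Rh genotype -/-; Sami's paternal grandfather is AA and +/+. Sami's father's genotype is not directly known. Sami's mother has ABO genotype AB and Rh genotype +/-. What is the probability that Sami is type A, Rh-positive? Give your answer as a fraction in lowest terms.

9/32

Sami's father's ABO genotype from AB × AA: 1/2 AA, 1/2 AB.
Crossing each possibility with the mother AB and summing P(type A): 1/2·1/2 + 1/2·1/4 = 3/8.
Similarly for Rh via the father's Rh distribution: P(Rh+) = 3/4.
Independent loci: 3/8 × 3/4 = 9/32.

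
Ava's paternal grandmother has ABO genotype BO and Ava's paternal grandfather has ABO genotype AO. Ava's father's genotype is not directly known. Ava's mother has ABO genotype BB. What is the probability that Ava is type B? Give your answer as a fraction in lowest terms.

3/4

Ava's father's ABO genotype from BO × AO: 1/4 AB, 1/4 AO, 1/4 BO, 1/4 OO.
Crossing each possibility with the mother BB and summing P(type B): 1/4·1/2 + 1/4·1/2 + 1/4·1 + 1/4·1 = 3/4.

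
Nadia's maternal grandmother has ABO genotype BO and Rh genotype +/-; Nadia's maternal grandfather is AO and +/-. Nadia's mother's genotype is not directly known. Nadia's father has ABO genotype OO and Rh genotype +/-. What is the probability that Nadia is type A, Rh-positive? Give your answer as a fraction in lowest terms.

3/16

Nadia's mother's ABO genotype from BO × AO: 1/4 AB, 1/4 AO, 1/4 BO, 1/4 OO.
Crossing each possibility with the father OO and summing P(type A): 1/4·1/2 + 1/4·1/2 + 1/4·0 + 1/4·0 = 1/4.
Similarly for Rh via the mother's Rh distribution: P(Rh+) = 3/4.
Independent loci: 1/4 × 3/4 = 3/16.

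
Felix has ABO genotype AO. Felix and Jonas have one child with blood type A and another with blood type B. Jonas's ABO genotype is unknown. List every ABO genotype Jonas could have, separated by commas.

AB, BO

For each candidate genotype of Jonas, check whether crossing it with AO can produce every observed child phenotype.
  AA → possible child types {A} ✗
  AB → possible child types {A, B, AB} ✓
  AO → possible child types {O, A} ✗
  BB → possible child types {B, AB} ✗
  BO → possible child types {O, A, B, AB} ✓
  OO → possible child types {O, A} ✗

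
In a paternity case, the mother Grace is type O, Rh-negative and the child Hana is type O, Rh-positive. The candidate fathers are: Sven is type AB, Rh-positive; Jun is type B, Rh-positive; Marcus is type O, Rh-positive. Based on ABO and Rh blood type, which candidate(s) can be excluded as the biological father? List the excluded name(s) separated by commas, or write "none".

A candidate is excluded only if no genotype consistent with his phenotype could produce a type O, Rh-positive child with a type O, Rh-negative mother.
Sven (type AB, Rh+): no genotype consistent with that phenotype can produce a type-O Rh+ child with a type-O mother.

Sven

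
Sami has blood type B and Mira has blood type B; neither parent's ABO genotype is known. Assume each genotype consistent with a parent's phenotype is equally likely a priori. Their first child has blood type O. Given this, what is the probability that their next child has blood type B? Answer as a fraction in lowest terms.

Possible genotypes: Sami ∈ {I^B I^B, I^B i}; Mira ∈ {I^B I^B, I^B i}.
Weight each parental genotype pair by prior × P(type-O child):
  I^B i × I^B i: posterior weight 1; P(next child type B) = 3/4.
Weighted sum = 3/4.

3/4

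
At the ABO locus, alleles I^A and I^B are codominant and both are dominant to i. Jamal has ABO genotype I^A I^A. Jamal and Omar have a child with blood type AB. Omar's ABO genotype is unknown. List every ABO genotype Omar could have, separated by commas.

For each candidate genotype of Omar, check whether crossing it with I^A I^A can produce every observed child phenotype.
  I^A I^A → possible child types {A} ✗
  I^A I^B → possible child types {A, AB} ✓
  I^A i → possible child types {A} ✗
  I^B I^B → possible child types {AB} ✓
  I^B i → possible child types {A, AB} ✓
  i i → possible child types {A} ✗

I^A I^B, I^B I^B, I^B i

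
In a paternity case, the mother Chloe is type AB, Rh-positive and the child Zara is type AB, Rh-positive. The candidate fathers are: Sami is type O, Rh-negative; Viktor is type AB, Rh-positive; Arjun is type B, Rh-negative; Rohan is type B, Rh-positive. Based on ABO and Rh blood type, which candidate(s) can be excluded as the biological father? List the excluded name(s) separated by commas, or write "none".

Sami

A candidate is excluded only if no genotype consistent with his phenotype could produce a type AB, Rh-positive child with a type AB, Rh-positive mother.
Sami (type O, Rh-): no genotype consistent with that phenotype can produce a type-AB Rh+ child with a type-AB mother.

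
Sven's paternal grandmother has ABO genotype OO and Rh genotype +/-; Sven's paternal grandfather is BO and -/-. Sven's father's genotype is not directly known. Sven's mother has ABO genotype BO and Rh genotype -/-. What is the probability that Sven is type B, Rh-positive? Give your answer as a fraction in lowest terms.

Sven's father's ABO genotype from OO × BO: 1/2 BO, 1/2 OO.
Crossing each possibility with the mother BO and summing P(type B): 1/2·3/4 + 1/2·1/2 = 5/8.
Similarly for Rh via the father's Rh distribution: P(Rh+) = 1/4.
Independent loci: 5/8 × 1/4 = 5/32.

5/32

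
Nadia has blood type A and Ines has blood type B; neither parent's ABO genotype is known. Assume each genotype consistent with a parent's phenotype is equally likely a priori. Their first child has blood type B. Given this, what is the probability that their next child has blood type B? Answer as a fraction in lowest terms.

Possible genotypes: Nadia ∈ {AA, AO}; Ines ∈ {BB, BO}.
Weight each parental genotype pair by prior × P(type-B child):
  AO × BB: posterior weight 2/3; P(next child type B) = 1/2.
  AO × BO: posterior weight 1/3; P(next child type B) = 1/4.
Weighted sum = 5/12.

5/12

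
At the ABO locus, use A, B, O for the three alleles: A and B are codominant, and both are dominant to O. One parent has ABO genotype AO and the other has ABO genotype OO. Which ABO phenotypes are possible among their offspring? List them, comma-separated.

Gametes from AO × OO give offspring ABO genotypes AO, OO, i.e. phenotypes O, A.

O, A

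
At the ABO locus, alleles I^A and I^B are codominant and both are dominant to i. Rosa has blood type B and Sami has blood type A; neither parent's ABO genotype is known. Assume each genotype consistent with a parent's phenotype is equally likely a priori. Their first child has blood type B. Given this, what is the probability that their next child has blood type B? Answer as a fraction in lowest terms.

5/12

Possible genotypes: Rosa ∈ {I^B I^B, I^B i}; Sami ∈ {I^A I^A, I^A i}.
Weight each parental genotype pair by prior × P(type-B child):
  I^B I^B × I^A i: posterior weight 2/3; P(next child type B) = 1/2.
  I^B i × I^A i: posterior weight 1/3; P(next child type B) = 1/4.
Weighted sum = 5/12.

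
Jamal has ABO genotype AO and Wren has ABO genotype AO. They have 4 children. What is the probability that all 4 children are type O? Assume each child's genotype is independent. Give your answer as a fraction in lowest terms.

ABO cross AO × AO → 1/4 O, 3/4 A.
So P(type O) = 1/4 per child.
All 4 independent: (1/4)^4 = 1/256.

1/256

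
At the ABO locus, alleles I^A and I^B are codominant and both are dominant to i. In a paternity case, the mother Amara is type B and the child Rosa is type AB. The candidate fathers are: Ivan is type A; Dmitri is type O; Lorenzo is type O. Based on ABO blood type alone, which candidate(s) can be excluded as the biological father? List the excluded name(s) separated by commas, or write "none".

A candidate is excluded only if no genotype consistent with his phenotype could produce a type AB child with a type B mother.
Dmitri (type O): no genotype consistent with that phenotype can produce a type-AB child with a type-B mother.
Lorenzo (type O): no genotype consistent with that phenotype can produce a type-AB child with a type-B mother.

Dmitri, Lorenzo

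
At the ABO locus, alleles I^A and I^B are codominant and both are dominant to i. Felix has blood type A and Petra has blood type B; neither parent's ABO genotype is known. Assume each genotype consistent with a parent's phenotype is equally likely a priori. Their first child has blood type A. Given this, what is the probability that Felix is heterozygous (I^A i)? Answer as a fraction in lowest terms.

1/3

Possible genotypes: Felix ∈ {I^A I^A, I^A i}; Petra ∈ {I^B I^B, I^B i}.
Weight each parental genotype pair by prior × P(type-A child):
  I^A I^A × I^B i: posterior weight 2/3.
  I^A i × I^B i: posterior weight 1/3.
Sum the posterior weight over pairs where Felix is I^A i: 1/3.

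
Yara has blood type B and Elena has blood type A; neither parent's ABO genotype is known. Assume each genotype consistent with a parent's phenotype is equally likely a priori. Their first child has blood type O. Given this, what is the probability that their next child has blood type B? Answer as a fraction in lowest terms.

Possible genotypes: Yara ∈ {BB, BO}; Elena ∈ {AA, AO}.
Weight each parental genotype pair by prior × P(type-O child):
  BO × AO: posterior weight 1; P(next child type B) = 1/4.
Weighted sum = 1/4.

1/4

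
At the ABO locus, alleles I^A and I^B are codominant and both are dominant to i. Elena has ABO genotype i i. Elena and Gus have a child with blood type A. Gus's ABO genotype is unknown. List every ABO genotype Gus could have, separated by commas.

I^A I^A, I^A I^B, I^A i

For each candidate genotype of Gus, check whether crossing it with i i can produce every observed child phenotype.
  I^A I^A → possible child types {A} ✓
  I^A I^B → possible child types {A, B} ✓
  I^A i → possible child types {O, A} ✓
  I^B I^B → possible child types {B} ✗
  I^B i → possible child types {O, B} ✗
  i i → possible child types {O} ✗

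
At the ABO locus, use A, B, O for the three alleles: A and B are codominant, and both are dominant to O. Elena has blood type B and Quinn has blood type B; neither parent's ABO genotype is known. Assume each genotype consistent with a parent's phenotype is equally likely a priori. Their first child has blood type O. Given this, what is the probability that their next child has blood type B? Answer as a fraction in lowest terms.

3/4

Possible genotypes: Elena ∈ {BB, BO}; Quinn ∈ {BB, BO}.
Weight each parental genotype pair by prior × P(type-O child):
  BO × BO: posterior weight 1; P(next child type B) = 3/4.
Weighted sum = 3/4.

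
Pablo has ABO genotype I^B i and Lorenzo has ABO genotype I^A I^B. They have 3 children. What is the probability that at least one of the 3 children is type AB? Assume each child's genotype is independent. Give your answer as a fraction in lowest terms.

37/64

ABO cross I^B i × I^A I^B → 1/4 A, 1/2 B, 1/4 AB.
So P(type AB) = 1/4 per child.
P(none) = (3/4)^3 = 27/64; P(at least one) = 1 − 27/64 = 37/64.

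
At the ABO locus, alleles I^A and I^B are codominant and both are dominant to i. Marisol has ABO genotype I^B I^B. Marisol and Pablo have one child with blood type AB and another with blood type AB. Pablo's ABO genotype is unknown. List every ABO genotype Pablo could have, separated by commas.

I^A I^A, I^A I^B, I^A i

For each candidate genotype of Pablo, check whether crossing it with I^B I^B can produce every observed child phenotype.
  I^A I^A → possible child types {AB} ✓
  I^A I^B → possible child types {B, AB} ✓
  I^A i → possible child types {B, AB} ✓
  I^B I^B → possible child types {B} ✗
  I^B i → possible child types {B} ✗
  i i → possible child types {B} ✗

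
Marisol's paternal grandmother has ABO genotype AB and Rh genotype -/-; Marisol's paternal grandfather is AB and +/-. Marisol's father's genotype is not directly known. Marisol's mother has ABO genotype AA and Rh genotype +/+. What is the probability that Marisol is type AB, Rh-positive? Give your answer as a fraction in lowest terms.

Marisol's father's ABO genotype from AB × AB: 1/4 AA, 1/2 AB, 1/4 BB.
Crossing each possibility with the mother AA and summing P(type AB): 1/4·0 + 1/2·1/2 + 1/4·1 = 1/2.
Similarly for Rh via the father's Rh distribution: P(Rh+) = 1.
Independent loci: 1/2 × 1 = 1/2.

1/2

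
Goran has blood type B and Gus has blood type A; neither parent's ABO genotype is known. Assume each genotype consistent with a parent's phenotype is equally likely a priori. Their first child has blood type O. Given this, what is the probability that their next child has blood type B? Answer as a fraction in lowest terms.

Possible genotypes: Goran ∈ {I^B I^B, I^B i}; Gus ∈ {I^A I^A, I^A i}.
Weight each parental genotype pair by prior × P(type-O child):
  I^B i × I^A i: posterior weight 1; P(next child type B) = 1/4.
Weighted sum = 1/4.

1/4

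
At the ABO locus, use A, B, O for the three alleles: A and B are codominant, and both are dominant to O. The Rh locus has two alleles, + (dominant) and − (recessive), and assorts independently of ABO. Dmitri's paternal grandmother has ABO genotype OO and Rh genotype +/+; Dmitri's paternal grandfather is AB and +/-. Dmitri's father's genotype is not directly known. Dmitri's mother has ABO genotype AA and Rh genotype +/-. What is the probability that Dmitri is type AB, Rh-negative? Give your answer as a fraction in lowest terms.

Dmitri's father's ABO genotype from OO × AB: 1/2 AO, 1/2 BO.
Crossing each possibility with the mother AA and summing P(type AB): 1/2·0 + 1/2·1/2 = 1/4.
Similarly for Rh via the father's Rh distribution: P(Rh-) = 1/8.
Independent loci: 1/4 × 1/8 = 1/32.

1/32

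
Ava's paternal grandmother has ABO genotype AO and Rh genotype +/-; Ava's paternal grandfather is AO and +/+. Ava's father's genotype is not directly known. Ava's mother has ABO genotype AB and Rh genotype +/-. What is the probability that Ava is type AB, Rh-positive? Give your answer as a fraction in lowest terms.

7/32

Ava's father's ABO genotype from AO × AO: 1/4 AA, 1/2 AO, 1/4 OO.
Crossing each possibility with the mother AB and summing P(type AB): 1/4·1/2 + 1/2·1/4 + 1/4·0 = 1/4.
Similarly for Rh via the father's Rh distribution: P(Rh+) = 7/8.
Independent loci: 1/4 × 7/8 = 7/32.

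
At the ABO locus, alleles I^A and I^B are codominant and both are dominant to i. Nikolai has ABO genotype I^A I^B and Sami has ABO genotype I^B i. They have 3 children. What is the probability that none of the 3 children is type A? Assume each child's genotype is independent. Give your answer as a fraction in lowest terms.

ABO cross I^A I^B × I^B i → 1/4 A, 1/2 B, 1/4 AB.
So P(type A) = 1/4 per child.
P(not type A) = 3/4 for one child; (3/4)^3 = 27/64.

27/64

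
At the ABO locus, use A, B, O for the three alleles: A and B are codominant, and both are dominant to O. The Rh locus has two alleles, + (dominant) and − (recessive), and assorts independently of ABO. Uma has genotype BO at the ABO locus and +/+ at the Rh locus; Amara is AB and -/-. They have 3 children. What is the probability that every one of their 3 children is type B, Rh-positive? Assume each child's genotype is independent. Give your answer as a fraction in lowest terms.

ABO cross BO × AB → 1/4 A, 1/2 B, 1/4 AB.
Rh cross +/+ × -/- → 1 Rh+; so P(type B, Rh-positive) = 1/2 × 1 = 1/2 per child.
All 3 independent: (1/2)^3 = 1/8.

1/8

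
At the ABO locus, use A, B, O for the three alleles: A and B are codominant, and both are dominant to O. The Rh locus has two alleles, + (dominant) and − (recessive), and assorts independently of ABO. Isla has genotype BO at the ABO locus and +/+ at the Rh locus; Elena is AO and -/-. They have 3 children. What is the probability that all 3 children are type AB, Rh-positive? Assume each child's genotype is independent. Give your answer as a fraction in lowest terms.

1/64

ABO cross BO × AO → 1/4 O, 1/4 A, 1/4 B, 1/4 AB.
Rh cross +/+ × -/- → 1 Rh+; so P(type AB, Rh-positive) = 1/4 × 1 = 1/4 per child.
All 3 independent: (1/4)^3 = 1/64.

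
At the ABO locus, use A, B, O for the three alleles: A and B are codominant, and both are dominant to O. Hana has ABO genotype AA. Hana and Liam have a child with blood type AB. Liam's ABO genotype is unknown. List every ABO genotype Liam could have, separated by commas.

AB, BB, BO

For each candidate genotype of Liam, check whether crossing it with AA can produce every observed child phenotype.
  AA → possible child types {A} ✗
  AB → possible child types {A, AB} ✓
  AO → possible child types {A} ✗
  BB → possible child types {AB} ✓
  BO → possible child types {A, AB} ✓
  OO → possible child types {A} ✗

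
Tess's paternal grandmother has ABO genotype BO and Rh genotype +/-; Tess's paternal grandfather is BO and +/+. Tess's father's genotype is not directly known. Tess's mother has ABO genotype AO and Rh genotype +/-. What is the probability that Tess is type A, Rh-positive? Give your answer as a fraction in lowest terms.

Tess's father's ABO genotype from BO × BO: 1/4 BB, 1/2 BO, 1/4 OO.
Crossing each possibility with the mother AO and summing P(type A): 1/4·0 + 1/2·1/4 + 1/4·1/2 = 1/4.
Similarly for Rh via the father's Rh distribution: P(Rh+) = 7/8.
Independent loci: 1/4 × 7/8 = 7/32.

7/32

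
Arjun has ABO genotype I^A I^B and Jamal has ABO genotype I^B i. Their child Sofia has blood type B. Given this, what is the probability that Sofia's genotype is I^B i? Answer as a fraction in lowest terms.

Cross I^A I^B × I^B i → 1/4 I^A I^B, 1/4 I^A i, 1/4 I^B I^B, 1/4 I^B i.
Type-B genotypes among offspring: I^B I^B (1/4), I^B i (1/4); total 1/2.
P(I^B i | type B) = (1/4) / (1/2) = 1/2.

1/2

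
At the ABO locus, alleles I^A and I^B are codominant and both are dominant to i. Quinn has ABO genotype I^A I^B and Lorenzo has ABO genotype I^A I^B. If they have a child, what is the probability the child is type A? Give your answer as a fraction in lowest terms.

ABO cross I^A I^B × I^A I^B → offspring phenotypes: 1/4 A, 1/4 B, 1/2 AB.
So P(type A) = 1/4.

1/4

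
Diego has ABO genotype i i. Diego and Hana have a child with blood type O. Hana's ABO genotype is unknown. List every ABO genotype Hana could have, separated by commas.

For each candidate genotype of Hana, check whether crossing it with i i can produce every observed child phenotype.
  I^A I^A → possible child types {A} ✗
  I^A I^B → possible child types {A, B} ✗
  I^A i → possible child types {O, A} ✓
  I^B I^B → possible child types {B} ✗
  I^B i → possible child types {O, B} ✓
  i i → possible child types {O} ✓

I^A i, I^B i, i i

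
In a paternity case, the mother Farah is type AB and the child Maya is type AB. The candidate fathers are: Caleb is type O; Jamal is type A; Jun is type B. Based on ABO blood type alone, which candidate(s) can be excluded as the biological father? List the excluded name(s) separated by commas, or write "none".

Caleb

A candidate is excluded only if no genotype consistent with his phenotype could produce a type AB child with a type AB mother.
Caleb (type O): no genotype consistent with that phenotype can produce a type-AB child with a type-AB mother.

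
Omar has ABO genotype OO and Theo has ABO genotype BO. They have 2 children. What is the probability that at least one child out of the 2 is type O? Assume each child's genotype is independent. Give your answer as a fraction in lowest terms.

ABO cross OO × BO → 1/2 O, 1/2 B.
So P(type O) = 1/2 per child.
P(none) = (1/2)^2 = 1/4; P(at least one) = 1 − 1/4 = 3/4.

3/4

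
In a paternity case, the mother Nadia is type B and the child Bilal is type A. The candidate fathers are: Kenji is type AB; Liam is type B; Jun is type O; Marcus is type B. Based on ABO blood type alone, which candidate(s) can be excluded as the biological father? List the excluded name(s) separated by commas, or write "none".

Liam, Jun, Marcus

A candidate is excluded only if no genotype consistent with his phenotype could produce a type A child with a type B mother.
Liam (type B): no genotype consistent with that phenotype can produce a type-A child with a type-B mother.
Jun (type O): no genotype consistent with that phenotype can produce a type-A child with a type-B mother.
Marcus (type B): no genotype consistent with that phenotype can produce a type-A child with a type-B mother.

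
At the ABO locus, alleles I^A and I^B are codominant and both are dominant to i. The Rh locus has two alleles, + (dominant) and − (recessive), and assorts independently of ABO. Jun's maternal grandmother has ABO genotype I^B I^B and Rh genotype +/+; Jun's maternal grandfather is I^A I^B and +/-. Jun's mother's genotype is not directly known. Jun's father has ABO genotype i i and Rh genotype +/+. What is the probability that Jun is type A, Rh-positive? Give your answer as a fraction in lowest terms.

Jun's mother's ABO genotype from I^B I^B × I^A I^B: 1/2 I^A I^B, 1/2 I^B I^B.
Crossing each possibility with the father i i and summing P(type A): 1/2·1/2 + 1/2·0 = 1/4.
Similarly for Rh via the mother's Rh distribution: P(Rh+) = 1.
Independent loci: 1/4 × 1 = 1/4.

1/4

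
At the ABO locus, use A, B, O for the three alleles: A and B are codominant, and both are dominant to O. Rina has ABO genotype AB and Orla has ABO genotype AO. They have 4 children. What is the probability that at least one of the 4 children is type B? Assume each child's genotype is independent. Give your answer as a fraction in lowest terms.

175/256

ABO cross AB × AO → 1/2 A, 1/4 B, 1/4 AB.
So P(type B) = 1/4 per child.
P(none) = (3/4)^4 = 81/256; P(at least one) = 1 − 81/256 = 175/256.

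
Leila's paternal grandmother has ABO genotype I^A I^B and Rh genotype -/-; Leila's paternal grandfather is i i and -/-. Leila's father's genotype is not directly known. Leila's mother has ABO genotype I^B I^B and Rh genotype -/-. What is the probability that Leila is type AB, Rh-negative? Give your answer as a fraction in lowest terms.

1/4

Leila's father's ABO genotype from I^A I^B × i i: 1/2 I^A i, 1/2 I^B i.
Crossing each possibility with the mother I^B I^B and summing P(type AB): 1/2·1/2 + 1/2·0 = 1/4.
Similarly for Rh via the father's Rh distribution: P(Rh-) = 1.
Independent loci: 1/4 × 1 = 1/4.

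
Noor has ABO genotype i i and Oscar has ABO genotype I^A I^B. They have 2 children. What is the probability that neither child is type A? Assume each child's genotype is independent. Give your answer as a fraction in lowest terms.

ABO cross i i × I^A I^B → 1/2 A, 1/2 B.
So P(type A) = 1/2 per child.
P(not type A) = 1/2 for one child; (1/2)^2 = 1/4.

1/4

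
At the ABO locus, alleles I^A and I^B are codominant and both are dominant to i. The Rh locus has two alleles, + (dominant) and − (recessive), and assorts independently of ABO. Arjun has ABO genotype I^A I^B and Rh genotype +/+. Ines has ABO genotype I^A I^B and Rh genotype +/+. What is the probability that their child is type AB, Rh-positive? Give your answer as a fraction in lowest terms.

ABO cross I^A I^B × I^A I^B → offspring phenotypes: 1/4 A, 1/4 B, 1/2 AB.
Rh cross +/+ × +/+ → 1 Rh+.
Independent loci: P(type AB, Rh-positive) = 1/2 × 1 = 1/2.

1/2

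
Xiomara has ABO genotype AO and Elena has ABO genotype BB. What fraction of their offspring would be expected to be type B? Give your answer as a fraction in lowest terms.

ABO cross AO × BB → offspring phenotypes: 1/2 B, 1/2 AB.
So P(type B) = 1/2.

1/2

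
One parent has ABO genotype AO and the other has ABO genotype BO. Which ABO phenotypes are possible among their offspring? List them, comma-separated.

Gametes from AO × BO give offspring ABO genotypes AB, AO, BO, OO, i.e. phenotypes O, A, B, AB.

O, A, B, AB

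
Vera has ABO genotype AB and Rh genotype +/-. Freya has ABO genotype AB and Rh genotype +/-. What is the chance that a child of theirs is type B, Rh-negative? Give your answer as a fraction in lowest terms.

1/16

ABO cross AB × AB → offspring phenotypes: 1/4 A, 1/4 B, 1/2 AB.
Rh cross +/- × +/- → 3/4 Rh+, 1/4 Rh-.
Independent loci: P(type B, Rh-negative) = 1/4 × 1/4 = 1/16.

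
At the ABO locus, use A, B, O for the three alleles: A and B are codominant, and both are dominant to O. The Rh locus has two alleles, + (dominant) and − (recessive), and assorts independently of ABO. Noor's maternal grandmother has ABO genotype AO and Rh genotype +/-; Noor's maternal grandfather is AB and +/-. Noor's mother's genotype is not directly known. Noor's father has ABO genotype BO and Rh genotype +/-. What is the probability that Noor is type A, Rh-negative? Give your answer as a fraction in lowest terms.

1/16

Noor's mother's ABO genotype from AO × AB: 1/4 AA, 1/4 AB, 1/4 AO, 1/4 BO.
Crossing each possibility with the father BO and summing P(type A): 1/4·1/2 + 1/4·1/4 + 1/4·1/4 + 1/4·0 = 1/4.
Similarly for Rh via the mother's Rh distribution: P(Rh-) = 1/4.
Independent loci: 1/4 × 1/4 = 1/16.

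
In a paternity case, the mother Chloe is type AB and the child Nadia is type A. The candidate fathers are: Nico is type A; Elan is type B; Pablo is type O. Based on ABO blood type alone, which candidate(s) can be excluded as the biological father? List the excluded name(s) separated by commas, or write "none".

none

A candidate is excluded only if no genotype consistent with his phenotype could produce a type A child with a type AB mother.
Every candidate has at least one consistent genotype combination, so none can be excluded.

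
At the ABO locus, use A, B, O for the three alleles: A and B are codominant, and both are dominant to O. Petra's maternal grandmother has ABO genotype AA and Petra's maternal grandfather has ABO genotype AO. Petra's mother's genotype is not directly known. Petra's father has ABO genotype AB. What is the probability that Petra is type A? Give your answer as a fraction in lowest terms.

Petra's mother's ABO genotype from AA × AO: 1/2 AA, 1/2 AO.
Crossing each possibility with the father AB and summing P(type A): 1/2·1/2 + 1/2·1/2 = 1/2.

1/2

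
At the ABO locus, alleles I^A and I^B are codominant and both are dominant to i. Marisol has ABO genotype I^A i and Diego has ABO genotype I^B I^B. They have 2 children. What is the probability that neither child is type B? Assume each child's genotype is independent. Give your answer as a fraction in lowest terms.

ABO cross I^A i × I^B I^B → 1/2 B, 1/2 AB.
So P(type B) = 1/2 per child.
P(not type B) = 1/2 for one child; (1/2)^2 = 1/4.

1/4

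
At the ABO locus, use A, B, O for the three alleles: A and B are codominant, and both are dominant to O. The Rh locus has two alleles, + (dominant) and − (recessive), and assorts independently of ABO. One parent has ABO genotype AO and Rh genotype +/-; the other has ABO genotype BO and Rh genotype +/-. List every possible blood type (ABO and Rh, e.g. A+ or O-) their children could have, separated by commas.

Gametes from AO × BO give offspring ABO genotypes AB, AO, BO, OO, i.e. phenotypes O, A, B, AB.
Rh cross +/- × +/- → phenotypes Rh+, Rh-.
Combining independently: O+, O-, A+, A-, B+, B-, AB+, AB-.

O+, O-, A+, A-, B+, B-, AB+, AB-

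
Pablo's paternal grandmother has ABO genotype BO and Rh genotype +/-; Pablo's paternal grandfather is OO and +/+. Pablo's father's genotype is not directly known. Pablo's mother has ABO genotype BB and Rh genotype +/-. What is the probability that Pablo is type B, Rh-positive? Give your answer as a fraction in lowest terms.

Pablo's father's ABO genotype from BO × OO: 1/2 BO, 1/2 OO.
Crossing each possibility with the mother BB and summing P(type B): 1/2·1 + 1/2·1 = 1.
Similarly for Rh via the father's Rh distribution: P(Rh+) = 7/8.
Independent loci: 1 × 7/8 = 7/8.

7/8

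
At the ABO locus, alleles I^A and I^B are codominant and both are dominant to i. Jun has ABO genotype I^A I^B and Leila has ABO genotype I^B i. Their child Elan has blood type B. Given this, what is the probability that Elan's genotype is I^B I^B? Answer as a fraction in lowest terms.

Cross I^A I^B × I^B i → 1/4 I^A I^B, 1/4 I^A i, 1/4 I^B I^B, 1/4 I^B i.
Type-B genotypes among offspring: I^B I^B (1/4), I^B i (1/4); total 1/2.
P(I^B I^B | type B) = (1/4) / (1/2) = 1/2.

1/2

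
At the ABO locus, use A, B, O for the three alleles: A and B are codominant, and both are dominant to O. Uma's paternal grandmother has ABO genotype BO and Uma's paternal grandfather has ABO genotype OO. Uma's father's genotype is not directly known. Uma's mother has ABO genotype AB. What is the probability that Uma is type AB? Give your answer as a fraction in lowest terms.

Uma's father's ABO genotype from BO × OO: 1/2 BO, 1/2 OO.
Crossing each possibility with the mother AB and summing P(type AB): 1/2·1/4 + 1/2·0 = 1/8.

1/8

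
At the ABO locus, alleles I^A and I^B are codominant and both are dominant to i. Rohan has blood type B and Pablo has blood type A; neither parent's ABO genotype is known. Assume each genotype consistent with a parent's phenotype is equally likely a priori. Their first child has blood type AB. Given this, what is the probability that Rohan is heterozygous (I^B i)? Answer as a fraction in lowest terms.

1/3

Possible genotypes: Rohan ∈ {I^B I^B, I^B i}; Pablo ∈ {I^A I^A, I^A i}.
Weight each parental genotype pair by prior × P(type-AB child):
  I^B I^B × I^A I^A: posterior weight 4/9.
  I^B I^B × I^A i: posterior weight 2/9.
  I^B i × I^A I^A: posterior weight 2/9.
  I^B i × I^A i: posterior weight 1/9.
Sum the posterior weight over pairs where Rohan is I^B i: 1/3.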